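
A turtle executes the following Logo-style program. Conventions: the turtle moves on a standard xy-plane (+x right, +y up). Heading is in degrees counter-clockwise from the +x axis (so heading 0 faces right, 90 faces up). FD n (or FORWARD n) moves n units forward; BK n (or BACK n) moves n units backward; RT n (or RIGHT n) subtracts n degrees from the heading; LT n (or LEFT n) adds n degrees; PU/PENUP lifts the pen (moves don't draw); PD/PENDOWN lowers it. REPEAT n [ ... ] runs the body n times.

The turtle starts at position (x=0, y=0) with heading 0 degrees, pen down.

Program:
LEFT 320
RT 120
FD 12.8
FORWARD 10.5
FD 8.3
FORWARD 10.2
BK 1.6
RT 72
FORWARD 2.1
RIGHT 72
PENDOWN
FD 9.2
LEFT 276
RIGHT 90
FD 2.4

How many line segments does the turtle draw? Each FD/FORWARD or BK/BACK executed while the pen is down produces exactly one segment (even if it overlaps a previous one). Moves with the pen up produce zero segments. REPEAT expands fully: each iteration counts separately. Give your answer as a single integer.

Executing turtle program step by step:
Start: pos=(0,0), heading=0, pen down
LT 320: heading 0 -> 320
RT 120: heading 320 -> 200
FD 12.8: (0,0) -> (-12.028,-4.378) [heading=200, draw]
FD 10.5: (-12.028,-4.378) -> (-21.895,-7.969) [heading=200, draw]
FD 8.3: (-21.895,-7.969) -> (-29.694,-10.808) [heading=200, draw]
FD 10.2: (-29.694,-10.808) -> (-39.279,-14.296) [heading=200, draw]
BK 1.6: (-39.279,-14.296) -> (-37.776,-13.749) [heading=200, draw]
RT 72: heading 200 -> 128
FD 2.1: (-37.776,-13.749) -> (-39.069,-12.094) [heading=128, draw]
RT 72: heading 128 -> 56
PD: pen down
FD 9.2: (-39.069,-12.094) -> (-33.924,-4.467) [heading=56, draw]
LT 276: heading 56 -> 332
RT 90: heading 332 -> 242
FD 2.4: (-33.924,-4.467) -> (-35.051,-6.586) [heading=242, draw]
Final: pos=(-35.051,-6.586), heading=242, 8 segment(s) drawn
Segments drawn: 8

Answer: 8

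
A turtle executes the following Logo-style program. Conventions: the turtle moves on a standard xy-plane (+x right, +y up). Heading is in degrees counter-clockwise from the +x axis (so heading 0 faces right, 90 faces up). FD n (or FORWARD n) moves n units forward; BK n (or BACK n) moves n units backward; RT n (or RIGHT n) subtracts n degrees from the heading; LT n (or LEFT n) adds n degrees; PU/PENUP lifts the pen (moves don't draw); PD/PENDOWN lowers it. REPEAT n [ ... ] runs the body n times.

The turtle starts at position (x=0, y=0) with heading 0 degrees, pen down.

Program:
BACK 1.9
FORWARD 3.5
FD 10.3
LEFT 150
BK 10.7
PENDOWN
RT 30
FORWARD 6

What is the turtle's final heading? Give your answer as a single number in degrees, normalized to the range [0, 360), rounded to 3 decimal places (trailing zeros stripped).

Answer: 120

Derivation:
Executing turtle program step by step:
Start: pos=(0,0), heading=0, pen down
BK 1.9: (0,0) -> (-1.9,0) [heading=0, draw]
FD 3.5: (-1.9,0) -> (1.6,0) [heading=0, draw]
FD 10.3: (1.6,0) -> (11.9,0) [heading=0, draw]
LT 150: heading 0 -> 150
BK 10.7: (11.9,0) -> (21.166,-5.35) [heading=150, draw]
PD: pen down
RT 30: heading 150 -> 120
FD 6: (21.166,-5.35) -> (18.166,-0.154) [heading=120, draw]
Final: pos=(18.166,-0.154), heading=120, 5 segment(s) drawn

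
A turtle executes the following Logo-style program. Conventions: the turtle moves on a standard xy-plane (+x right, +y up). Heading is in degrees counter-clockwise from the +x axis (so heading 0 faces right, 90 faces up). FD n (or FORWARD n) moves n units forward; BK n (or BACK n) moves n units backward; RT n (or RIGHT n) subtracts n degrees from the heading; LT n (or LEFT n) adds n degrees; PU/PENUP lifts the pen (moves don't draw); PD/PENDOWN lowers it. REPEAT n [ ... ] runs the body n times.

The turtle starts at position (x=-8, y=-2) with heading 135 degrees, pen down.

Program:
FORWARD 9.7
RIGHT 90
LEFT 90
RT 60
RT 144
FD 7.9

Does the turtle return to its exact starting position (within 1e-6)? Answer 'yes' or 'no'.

Executing turtle program step by step:
Start: pos=(-8,-2), heading=135, pen down
FD 9.7: (-8,-2) -> (-14.859,4.859) [heading=135, draw]
RT 90: heading 135 -> 45
LT 90: heading 45 -> 135
RT 60: heading 135 -> 75
RT 144: heading 75 -> 291
FD 7.9: (-14.859,4.859) -> (-12.028,-2.516) [heading=291, draw]
Final: pos=(-12.028,-2.516), heading=291, 2 segment(s) drawn

Start position: (-8, -2)
Final position: (-12.028, -2.516)
Distance = 4.061; >= 1e-6 -> NOT closed

Answer: no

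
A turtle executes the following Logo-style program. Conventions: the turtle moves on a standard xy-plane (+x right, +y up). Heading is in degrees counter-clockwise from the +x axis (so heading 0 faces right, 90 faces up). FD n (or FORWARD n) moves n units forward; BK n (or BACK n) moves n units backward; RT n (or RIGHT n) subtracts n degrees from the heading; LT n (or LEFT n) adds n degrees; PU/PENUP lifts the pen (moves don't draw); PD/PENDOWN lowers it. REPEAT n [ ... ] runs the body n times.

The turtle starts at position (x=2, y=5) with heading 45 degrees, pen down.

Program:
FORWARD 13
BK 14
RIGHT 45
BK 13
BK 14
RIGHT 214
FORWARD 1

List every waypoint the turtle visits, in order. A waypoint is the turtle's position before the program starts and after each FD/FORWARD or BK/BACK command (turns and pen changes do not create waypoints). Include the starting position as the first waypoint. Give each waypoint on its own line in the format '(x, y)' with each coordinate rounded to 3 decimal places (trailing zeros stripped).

Executing turtle program step by step:
Start: pos=(2,5), heading=45, pen down
FD 13: (2,5) -> (11.192,14.192) [heading=45, draw]
BK 14: (11.192,14.192) -> (1.293,4.293) [heading=45, draw]
RT 45: heading 45 -> 0
BK 13: (1.293,4.293) -> (-11.707,4.293) [heading=0, draw]
BK 14: (-11.707,4.293) -> (-25.707,4.293) [heading=0, draw]
RT 214: heading 0 -> 146
FD 1: (-25.707,4.293) -> (-26.536,4.852) [heading=146, draw]
Final: pos=(-26.536,4.852), heading=146, 5 segment(s) drawn
Waypoints (6 total):
(2, 5)
(11.192, 14.192)
(1.293, 4.293)
(-11.707, 4.293)
(-25.707, 4.293)
(-26.536, 4.852)

Answer: (2, 5)
(11.192, 14.192)
(1.293, 4.293)
(-11.707, 4.293)
(-25.707, 4.293)
(-26.536, 4.852)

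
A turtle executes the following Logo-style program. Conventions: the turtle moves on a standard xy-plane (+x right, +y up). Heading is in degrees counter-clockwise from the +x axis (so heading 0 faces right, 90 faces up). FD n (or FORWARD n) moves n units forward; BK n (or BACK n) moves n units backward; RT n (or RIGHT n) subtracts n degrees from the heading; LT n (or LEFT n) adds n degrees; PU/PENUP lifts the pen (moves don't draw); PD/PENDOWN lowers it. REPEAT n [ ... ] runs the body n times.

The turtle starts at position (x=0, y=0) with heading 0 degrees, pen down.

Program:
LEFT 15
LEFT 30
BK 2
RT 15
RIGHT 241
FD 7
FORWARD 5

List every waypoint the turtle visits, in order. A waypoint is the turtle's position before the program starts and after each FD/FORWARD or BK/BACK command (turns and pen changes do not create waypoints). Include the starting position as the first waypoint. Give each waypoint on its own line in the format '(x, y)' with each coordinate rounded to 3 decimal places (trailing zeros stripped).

Executing turtle program step by step:
Start: pos=(0,0), heading=0, pen down
LT 15: heading 0 -> 15
LT 30: heading 15 -> 45
BK 2: (0,0) -> (-1.414,-1.414) [heading=45, draw]
RT 15: heading 45 -> 30
RT 241: heading 30 -> 149
FD 7: (-1.414,-1.414) -> (-7.414,2.191) [heading=149, draw]
FD 5: (-7.414,2.191) -> (-11.7,4.766) [heading=149, draw]
Final: pos=(-11.7,4.766), heading=149, 3 segment(s) drawn
Waypoints (4 total):
(0, 0)
(-1.414, -1.414)
(-7.414, 2.191)
(-11.7, 4.766)

Answer: (0, 0)
(-1.414, -1.414)
(-7.414, 2.191)
(-11.7, 4.766)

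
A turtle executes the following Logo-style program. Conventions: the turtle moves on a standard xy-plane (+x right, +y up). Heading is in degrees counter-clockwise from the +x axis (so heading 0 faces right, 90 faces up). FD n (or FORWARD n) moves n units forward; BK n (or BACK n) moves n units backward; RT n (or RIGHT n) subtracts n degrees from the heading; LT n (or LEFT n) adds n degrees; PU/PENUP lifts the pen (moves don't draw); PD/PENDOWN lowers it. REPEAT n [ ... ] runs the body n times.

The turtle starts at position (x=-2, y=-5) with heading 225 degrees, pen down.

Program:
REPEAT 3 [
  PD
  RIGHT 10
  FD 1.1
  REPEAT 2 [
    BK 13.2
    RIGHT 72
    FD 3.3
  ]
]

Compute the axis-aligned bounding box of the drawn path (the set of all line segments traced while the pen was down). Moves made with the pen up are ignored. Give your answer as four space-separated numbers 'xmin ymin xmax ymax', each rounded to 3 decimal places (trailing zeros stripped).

Executing turtle program step by step:
Start: pos=(-2,-5), heading=225, pen down
REPEAT 3 [
  -- iteration 1/3 --
  PD: pen down
  RT 10: heading 225 -> 215
  FD 1.1: (-2,-5) -> (-2.901,-5.631) [heading=215, draw]
  REPEAT 2 [
    -- iteration 1/2 --
    BK 13.2: (-2.901,-5.631) -> (7.912,1.94) [heading=215, draw]
    RT 72: heading 215 -> 143
    FD 3.3: (7.912,1.94) -> (5.276,3.926) [heading=143, draw]
    -- iteration 2/2 --
    BK 13.2: (5.276,3.926) -> (15.818,-4.018) [heading=143, draw]
    RT 72: heading 143 -> 71
    FD 3.3: (15.818,-4.018) -> (16.893,-0.897) [heading=71, draw]
  ]
  -- iteration 2/3 --
  PD: pen down
  RT 10: heading 71 -> 61
  FD 1.1: (16.893,-0.897) -> (17.426,0.065) [heading=61, draw]
  REPEAT 2 [
    -- iteration 1/2 --
    BK 13.2: (17.426,0.065) -> (11.026,-11.48) [heading=61, draw]
    RT 72: heading 61 -> 349
    FD 3.3: (11.026,-11.48) -> (14.266,-12.11) [heading=349, draw]
    -- iteration 2/2 --
    BK 13.2: (14.266,-12.11) -> (1.308,-9.591) [heading=349, draw]
    RT 72: heading 349 -> 277
    FD 3.3: (1.308,-9.591) -> (1.71,-12.867) [heading=277, draw]
  ]
  -- iteration 3/3 --
  PD: pen down
  RT 10: heading 277 -> 267
  FD 1.1: (1.71,-12.867) -> (1.653,-13.965) [heading=267, draw]
  REPEAT 2 [
    -- iteration 1/2 --
    BK 13.2: (1.653,-13.965) -> (2.344,-0.783) [heading=267, draw]
    RT 72: heading 267 -> 195
    FD 3.3: (2.344,-0.783) -> (-0.844,-1.637) [heading=195, draw]
    -- iteration 2/2 --
    BK 13.2: (-0.844,-1.637) -> (11.906,1.779) [heading=195, draw]
    RT 72: heading 195 -> 123
    FD 3.3: (11.906,1.779) -> (10.109,4.547) [heading=123, draw]
  ]
]
Final: pos=(10.109,4.547), heading=123, 15 segment(s) drawn

Segment endpoints: x in {-2.901, -2, -0.844, 1.308, 1.653, 1.71, 2.344, 5.276, 7.912, 10.109, 11.026, 11.906, 14.266, 15.818, 16.893, 17.426}, y in {-13.965, -12.867, -12.11, -11.48, -9.591, -5.631, -5, -4.018, -1.637, -0.897, -0.783, 0.065, 1.779, 1.94, 3.926, 4.547}
xmin=-2.901, ymin=-13.965, xmax=17.426, ymax=4.547

Answer: -2.901 -13.965 17.426 4.547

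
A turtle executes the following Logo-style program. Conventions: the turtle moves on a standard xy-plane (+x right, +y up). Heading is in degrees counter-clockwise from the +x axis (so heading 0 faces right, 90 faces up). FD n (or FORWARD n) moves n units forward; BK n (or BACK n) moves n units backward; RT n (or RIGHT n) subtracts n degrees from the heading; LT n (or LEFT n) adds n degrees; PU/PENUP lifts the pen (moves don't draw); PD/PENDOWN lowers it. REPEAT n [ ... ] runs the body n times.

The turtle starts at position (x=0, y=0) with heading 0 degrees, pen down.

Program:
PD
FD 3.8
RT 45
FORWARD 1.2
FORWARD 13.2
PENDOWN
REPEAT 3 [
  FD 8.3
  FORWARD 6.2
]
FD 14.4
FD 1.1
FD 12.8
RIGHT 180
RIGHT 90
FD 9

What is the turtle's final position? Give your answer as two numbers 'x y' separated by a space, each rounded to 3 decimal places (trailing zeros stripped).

Answer: 71.117 -54.589

Derivation:
Executing turtle program step by step:
Start: pos=(0,0), heading=0, pen down
PD: pen down
FD 3.8: (0,0) -> (3.8,0) [heading=0, draw]
RT 45: heading 0 -> 315
FD 1.2: (3.8,0) -> (4.649,-0.849) [heading=315, draw]
FD 13.2: (4.649,-0.849) -> (13.982,-10.182) [heading=315, draw]
PD: pen down
REPEAT 3 [
  -- iteration 1/3 --
  FD 8.3: (13.982,-10.182) -> (19.851,-16.051) [heading=315, draw]
  FD 6.2: (19.851,-16.051) -> (24.235,-20.435) [heading=315, draw]
  -- iteration 2/3 --
  FD 8.3: (24.235,-20.435) -> (30.104,-26.304) [heading=315, draw]
  FD 6.2: (30.104,-26.304) -> (34.488,-30.688) [heading=315, draw]
  -- iteration 3/3 --
  FD 8.3: (34.488,-30.688) -> (40.357,-36.557) [heading=315, draw]
  FD 6.2: (40.357,-36.557) -> (44.741,-40.941) [heading=315, draw]
]
FD 14.4: (44.741,-40.941) -> (54.924,-51.124) [heading=315, draw]
FD 1.1: (54.924,-51.124) -> (55.702,-51.902) [heading=315, draw]
FD 12.8: (55.702,-51.902) -> (64.753,-60.953) [heading=315, draw]
RT 180: heading 315 -> 135
RT 90: heading 135 -> 45
FD 9: (64.753,-60.953) -> (71.117,-54.589) [heading=45, draw]
Final: pos=(71.117,-54.589), heading=45, 13 segment(s) drawn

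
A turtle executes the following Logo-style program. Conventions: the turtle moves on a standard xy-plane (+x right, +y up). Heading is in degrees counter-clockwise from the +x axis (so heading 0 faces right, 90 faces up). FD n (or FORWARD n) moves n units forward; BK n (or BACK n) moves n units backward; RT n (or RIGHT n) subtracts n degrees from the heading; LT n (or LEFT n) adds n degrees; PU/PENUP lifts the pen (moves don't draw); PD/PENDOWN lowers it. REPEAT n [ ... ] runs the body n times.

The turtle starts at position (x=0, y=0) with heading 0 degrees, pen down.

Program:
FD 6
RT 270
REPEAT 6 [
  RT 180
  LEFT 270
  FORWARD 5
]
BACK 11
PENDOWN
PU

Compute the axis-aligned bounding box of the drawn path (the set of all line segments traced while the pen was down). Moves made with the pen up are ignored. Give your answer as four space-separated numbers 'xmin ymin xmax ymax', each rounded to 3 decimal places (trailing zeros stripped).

Answer: 0 -5 6 6

Derivation:
Executing turtle program step by step:
Start: pos=(0,0), heading=0, pen down
FD 6: (0,0) -> (6,0) [heading=0, draw]
RT 270: heading 0 -> 90
REPEAT 6 [
  -- iteration 1/6 --
  RT 180: heading 90 -> 270
  LT 270: heading 270 -> 180
  FD 5: (6,0) -> (1,0) [heading=180, draw]
  -- iteration 2/6 --
  RT 180: heading 180 -> 0
  LT 270: heading 0 -> 270
  FD 5: (1,0) -> (1,-5) [heading=270, draw]
  -- iteration 3/6 --
  RT 180: heading 270 -> 90
  LT 270: heading 90 -> 0
  FD 5: (1,-5) -> (6,-5) [heading=0, draw]
  -- iteration 4/6 --
  RT 180: heading 0 -> 180
  LT 270: heading 180 -> 90
  FD 5: (6,-5) -> (6,0) [heading=90, draw]
  -- iteration 5/6 --
  RT 180: heading 90 -> 270
  LT 270: heading 270 -> 180
  FD 5: (6,0) -> (1,0) [heading=180, draw]
  -- iteration 6/6 --
  RT 180: heading 180 -> 0
  LT 270: heading 0 -> 270
  FD 5: (1,0) -> (1,-5) [heading=270, draw]
]
BK 11: (1,-5) -> (1,6) [heading=270, draw]
PD: pen down
PU: pen up
Final: pos=(1,6), heading=270, 8 segment(s) drawn

Segment endpoints: x in {0, 1, 1, 1, 1, 6}, y in {-5, -5, 0, 0, 0, 0, 6}
xmin=0, ymin=-5, xmax=6, ymax=6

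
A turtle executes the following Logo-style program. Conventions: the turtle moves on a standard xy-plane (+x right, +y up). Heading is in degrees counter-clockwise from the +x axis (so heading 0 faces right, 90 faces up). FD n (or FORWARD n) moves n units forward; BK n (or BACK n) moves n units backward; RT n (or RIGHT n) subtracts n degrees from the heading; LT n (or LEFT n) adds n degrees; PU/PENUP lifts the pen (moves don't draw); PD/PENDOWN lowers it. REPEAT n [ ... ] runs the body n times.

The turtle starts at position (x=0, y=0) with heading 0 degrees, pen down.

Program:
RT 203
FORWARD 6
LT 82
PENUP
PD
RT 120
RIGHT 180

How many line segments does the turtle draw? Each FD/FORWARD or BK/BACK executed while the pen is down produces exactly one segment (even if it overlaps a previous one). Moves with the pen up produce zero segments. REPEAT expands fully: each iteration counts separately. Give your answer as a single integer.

Answer: 1

Derivation:
Executing turtle program step by step:
Start: pos=(0,0), heading=0, pen down
RT 203: heading 0 -> 157
FD 6: (0,0) -> (-5.523,2.344) [heading=157, draw]
LT 82: heading 157 -> 239
PU: pen up
PD: pen down
RT 120: heading 239 -> 119
RT 180: heading 119 -> 299
Final: pos=(-5.523,2.344), heading=299, 1 segment(s) drawn
Segments drawn: 1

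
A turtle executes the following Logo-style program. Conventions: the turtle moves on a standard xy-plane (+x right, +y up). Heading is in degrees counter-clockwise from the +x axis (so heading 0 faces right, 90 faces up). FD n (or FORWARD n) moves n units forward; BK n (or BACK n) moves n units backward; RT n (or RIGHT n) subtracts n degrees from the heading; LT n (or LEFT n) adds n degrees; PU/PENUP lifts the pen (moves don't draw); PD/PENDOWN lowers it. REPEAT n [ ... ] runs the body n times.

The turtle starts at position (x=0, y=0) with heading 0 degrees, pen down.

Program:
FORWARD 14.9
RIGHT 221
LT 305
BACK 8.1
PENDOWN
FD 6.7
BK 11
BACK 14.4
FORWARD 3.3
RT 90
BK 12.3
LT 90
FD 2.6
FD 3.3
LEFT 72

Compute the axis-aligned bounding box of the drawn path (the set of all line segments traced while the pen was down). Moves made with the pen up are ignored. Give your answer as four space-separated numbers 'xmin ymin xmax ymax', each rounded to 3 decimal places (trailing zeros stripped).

Executing turtle program step by step:
Start: pos=(0,0), heading=0, pen down
FD 14.9: (0,0) -> (14.9,0) [heading=0, draw]
RT 221: heading 0 -> 139
LT 305: heading 139 -> 84
BK 8.1: (14.9,0) -> (14.053,-8.056) [heading=84, draw]
PD: pen down
FD 6.7: (14.053,-8.056) -> (14.754,-1.392) [heading=84, draw]
BK 11: (14.754,-1.392) -> (13.604,-12.332) [heading=84, draw]
BK 14.4: (13.604,-12.332) -> (12.099,-26.653) [heading=84, draw]
FD 3.3: (12.099,-26.653) -> (12.444,-23.371) [heading=84, draw]
RT 90: heading 84 -> 354
BK 12.3: (12.444,-23.371) -> (0.211,-22.086) [heading=354, draw]
LT 90: heading 354 -> 84
FD 2.6: (0.211,-22.086) -> (0.483,-19.5) [heading=84, draw]
FD 3.3: (0.483,-19.5) -> (0.828,-16.218) [heading=84, draw]
LT 72: heading 84 -> 156
Final: pos=(0.828,-16.218), heading=156, 9 segment(s) drawn

Segment endpoints: x in {0, 0.211, 0.483, 0.828, 12.099, 12.444, 13.604, 14.053, 14.754, 14.9}, y in {-26.653, -23.371, -22.086, -19.5, -16.218, -12.332, -8.056, -1.392, 0}
xmin=0, ymin=-26.653, xmax=14.9, ymax=0

Answer: 0 -26.653 14.9 0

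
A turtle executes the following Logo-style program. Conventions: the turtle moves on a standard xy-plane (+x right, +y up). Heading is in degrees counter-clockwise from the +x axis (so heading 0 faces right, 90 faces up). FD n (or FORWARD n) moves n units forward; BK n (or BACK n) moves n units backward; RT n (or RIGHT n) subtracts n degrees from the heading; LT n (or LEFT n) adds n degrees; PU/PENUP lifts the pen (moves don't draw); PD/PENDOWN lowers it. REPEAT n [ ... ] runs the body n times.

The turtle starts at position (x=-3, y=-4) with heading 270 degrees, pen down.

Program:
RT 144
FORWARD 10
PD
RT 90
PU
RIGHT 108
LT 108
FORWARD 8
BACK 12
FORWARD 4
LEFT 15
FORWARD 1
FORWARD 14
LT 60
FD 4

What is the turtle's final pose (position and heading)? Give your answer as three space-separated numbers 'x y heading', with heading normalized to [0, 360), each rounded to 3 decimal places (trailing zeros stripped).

Answer: -0.872 19.482 111

Derivation:
Executing turtle program step by step:
Start: pos=(-3,-4), heading=270, pen down
RT 144: heading 270 -> 126
FD 10: (-3,-4) -> (-8.878,4.09) [heading=126, draw]
PD: pen down
RT 90: heading 126 -> 36
PU: pen up
RT 108: heading 36 -> 288
LT 108: heading 288 -> 36
FD 8: (-8.878,4.09) -> (-2.406,8.792) [heading=36, move]
BK 12: (-2.406,8.792) -> (-12.114,1.739) [heading=36, move]
FD 4: (-12.114,1.739) -> (-8.878,4.09) [heading=36, move]
LT 15: heading 36 -> 51
FD 1: (-8.878,4.09) -> (-8.249,4.867) [heading=51, move]
FD 14: (-8.249,4.867) -> (0.562,15.747) [heading=51, move]
LT 60: heading 51 -> 111
FD 4: (0.562,15.747) -> (-0.872,19.482) [heading=111, move]
Final: pos=(-0.872,19.482), heading=111, 1 segment(s) drawn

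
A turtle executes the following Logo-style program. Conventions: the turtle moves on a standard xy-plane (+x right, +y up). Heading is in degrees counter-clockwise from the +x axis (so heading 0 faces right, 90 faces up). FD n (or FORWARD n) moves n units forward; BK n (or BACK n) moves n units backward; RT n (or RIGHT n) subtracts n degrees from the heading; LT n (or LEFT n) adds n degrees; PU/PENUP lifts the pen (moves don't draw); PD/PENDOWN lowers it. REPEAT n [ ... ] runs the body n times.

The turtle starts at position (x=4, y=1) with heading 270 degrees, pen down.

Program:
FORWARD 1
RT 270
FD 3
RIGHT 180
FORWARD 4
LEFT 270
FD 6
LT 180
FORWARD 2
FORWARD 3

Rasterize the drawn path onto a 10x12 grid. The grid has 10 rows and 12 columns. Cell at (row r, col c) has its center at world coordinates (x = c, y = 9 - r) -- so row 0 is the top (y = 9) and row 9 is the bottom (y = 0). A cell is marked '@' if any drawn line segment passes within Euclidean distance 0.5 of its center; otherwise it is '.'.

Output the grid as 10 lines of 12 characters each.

Answer: ............
............
............
...@........
...@........
...@........
...@........
...@........
...@@.......
...@@@@@....

Derivation:
Segment 0: (4,1) -> (4,0)
Segment 1: (4,0) -> (7,0)
Segment 2: (7,0) -> (3,-0)
Segment 3: (3,-0) -> (3,6)
Segment 4: (3,6) -> (3,4)
Segment 5: (3,4) -> (3,1)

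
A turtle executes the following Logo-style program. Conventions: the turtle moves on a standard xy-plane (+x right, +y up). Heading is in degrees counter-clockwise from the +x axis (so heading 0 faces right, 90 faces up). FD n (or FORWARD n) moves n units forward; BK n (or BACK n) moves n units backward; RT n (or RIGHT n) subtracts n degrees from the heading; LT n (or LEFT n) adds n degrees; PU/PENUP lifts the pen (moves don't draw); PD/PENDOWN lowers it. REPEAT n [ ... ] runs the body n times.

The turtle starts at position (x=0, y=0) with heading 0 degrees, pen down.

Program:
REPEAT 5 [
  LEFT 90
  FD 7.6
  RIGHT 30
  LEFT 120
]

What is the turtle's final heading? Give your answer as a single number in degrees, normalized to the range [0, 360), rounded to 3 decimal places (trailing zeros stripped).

Answer: 180

Derivation:
Executing turtle program step by step:
Start: pos=(0,0), heading=0, pen down
REPEAT 5 [
  -- iteration 1/5 --
  LT 90: heading 0 -> 90
  FD 7.6: (0,0) -> (0,7.6) [heading=90, draw]
  RT 30: heading 90 -> 60
  LT 120: heading 60 -> 180
  -- iteration 2/5 --
  LT 90: heading 180 -> 270
  FD 7.6: (0,7.6) -> (0,0) [heading=270, draw]
  RT 30: heading 270 -> 240
  LT 120: heading 240 -> 0
  -- iteration 3/5 --
  LT 90: heading 0 -> 90
  FD 7.6: (0,0) -> (0,7.6) [heading=90, draw]
  RT 30: heading 90 -> 60
  LT 120: heading 60 -> 180
  -- iteration 4/5 --
  LT 90: heading 180 -> 270
  FD 7.6: (0,7.6) -> (0,0) [heading=270, draw]
  RT 30: heading 270 -> 240
  LT 120: heading 240 -> 0
  -- iteration 5/5 --
  LT 90: heading 0 -> 90
  FD 7.6: (0,0) -> (0,7.6) [heading=90, draw]
  RT 30: heading 90 -> 60
  LT 120: heading 60 -> 180
]
Final: pos=(0,7.6), heading=180, 5 segment(s) drawn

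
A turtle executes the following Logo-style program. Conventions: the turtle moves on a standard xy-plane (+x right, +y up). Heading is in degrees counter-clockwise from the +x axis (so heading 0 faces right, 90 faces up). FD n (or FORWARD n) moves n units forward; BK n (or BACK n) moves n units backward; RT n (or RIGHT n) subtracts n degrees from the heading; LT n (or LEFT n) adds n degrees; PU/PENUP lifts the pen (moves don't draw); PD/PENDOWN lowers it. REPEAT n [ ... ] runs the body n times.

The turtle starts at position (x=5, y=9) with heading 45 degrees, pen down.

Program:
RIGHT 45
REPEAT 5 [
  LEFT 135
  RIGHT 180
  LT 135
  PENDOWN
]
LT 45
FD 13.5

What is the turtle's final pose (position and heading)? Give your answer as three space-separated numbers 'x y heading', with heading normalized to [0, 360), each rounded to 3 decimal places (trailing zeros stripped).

Executing turtle program step by step:
Start: pos=(5,9), heading=45, pen down
RT 45: heading 45 -> 0
REPEAT 5 [
  -- iteration 1/5 --
  LT 135: heading 0 -> 135
  RT 180: heading 135 -> 315
  LT 135: heading 315 -> 90
  PD: pen down
  -- iteration 2/5 --
  LT 135: heading 90 -> 225
  RT 180: heading 225 -> 45
  LT 135: heading 45 -> 180
  PD: pen down
  -- iteration 3/5 --
  LT 135: heading 180 -> 315
  RT 180: heading 315 -> 135
  LT 135: heading 135 -> 270
  PD: pen down
  -- iteration 4/5 --
  LT 135: heading 270 -> 45
  RT 180: heading 45 -> 225
  LT 135: heading 225 -> 0
  PD: pen down
  -- iteration 5/5 --
  LT 135: heading 0 -> 135
  RT 180: heading 135 -> 315
  LT 135: heading 315 -> 90
  PD: pen down
]
LT 45: heading 90 -> 135
FD 13.5: (5,9) -> (-4.546,18.546) [heading=135, draw]
Final: pos=(-4.546,18.546), heading=135, 1 segment(s) drawn

Answer: -4.546 18.546 135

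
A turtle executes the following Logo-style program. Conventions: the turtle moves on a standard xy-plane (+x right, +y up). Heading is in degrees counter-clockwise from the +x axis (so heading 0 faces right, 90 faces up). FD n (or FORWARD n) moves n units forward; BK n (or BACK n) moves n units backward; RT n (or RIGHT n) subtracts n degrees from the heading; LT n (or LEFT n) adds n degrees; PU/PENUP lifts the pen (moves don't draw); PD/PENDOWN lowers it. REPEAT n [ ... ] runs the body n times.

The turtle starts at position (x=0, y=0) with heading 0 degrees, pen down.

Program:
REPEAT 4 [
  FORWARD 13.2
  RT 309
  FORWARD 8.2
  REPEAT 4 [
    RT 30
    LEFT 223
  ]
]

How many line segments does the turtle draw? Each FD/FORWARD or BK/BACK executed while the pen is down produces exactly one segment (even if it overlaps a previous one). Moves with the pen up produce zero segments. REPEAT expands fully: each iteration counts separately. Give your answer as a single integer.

Answer: 8

Derivation:
Executing turtle program step by step:
Start: pos=(0,0), heading=0, pen down
REPEAT 4 [
  -- iteration 1/4 --
  FD 13.2: (0,0) -> (13.2,0) [heading=0, draw]
  RT 309: heading 0 -> 51
  FD 8.2: (13.2,0) -> (18.36,6.373) [heading=51, draw]
  REPEAT 4 [
    -- iteration 1/4 --
    RT 30: heading 51 -> 21
    LT 223: heading 21 -> 244
    -- iteration 2/4 --
    RT 30: heading 244 -> 214
    LT 223: heading 214 -> 77
    -- iteration 3/4 --
    RT 30: heading 77 -> 47
    LT 223: heading 47 -> 270
    -- iteration 4/4 --
    RT 30: heading 270 -> 240
    LT 223: heading 240 -> 103
  ]
  -- iteration 2/4 --
  FD 13.2: (18.36,6.373) -> (15.391,19.234) [heading=103, draw]
  RT 309: heading 103 -> 154
  FD 8.2: (15.391,19.234) -> (8.021,22.829) [heading=154, draw]
  REPEAT 4 [
    -- iteration 1/4 --
    RT 30: heading 154 -> 124
    LT 223: heading 124 -> 347
    -- iteration 2/4 --
    RT 30: heading 347 -> 317
    LT 223: heading 317 -> 180
    -- iteration 3/4 --
    RT 30: heading 180 -> 150
    LT 223: heading 150 -> 13
    -- iteration 4/4 --
    RT 30: heading 13 -> 343
    LT 223: heading 343 -> 206
  ]
  -- iteration 3/4 --
  FD 13.2: (8.021,22.829) -> (-3.843,17.042) [heading=206, draw]
  RT 309: heading 206 -> 257
  FD 8.2: (-3.843,17.042) -> (-5.688,9.053) [heading=257, draw]
  REPEAT 4 [
    -- iteration 1/4 --
    RT 30: heading 257 -> 227
    LT 223: heading 227 -> 90
    -- iteration 2/4 --
    RT 30: heading 90 -> 60
    LT 223: heading 60 -> 283
    -- iteration 3/4 --
    RT 30: heading 283 -> 253
    LT 223: heading 253 -> 116
    -- iteration 4/4 --
    RT 30: heading 116 -> 86
    LT 223: heading 86 -> 309
  ]
  -- iteration 4/4 --
  FD 13.2: (-5.688,9.053) -> (2.619,-1.206) [heading=309, draw]
  RT 309: heading 309 -> 0
  FD 8.2: (2.619,-1.206) -> (10.819,-1.206) [heading=0, draw]
  REPEAT 4 [
    -- iteration 1/4 --
    RT 30: heading 0 -> 330
    LT 223: heading 330 -> 193
    -- iteration 2/4 --
    RT 30: heading 193 -> 163
    LT 223: heading 163 -> 26
    -- iteration 3/4 --
    RT 30: heading 26 -> 356
    LT 223: heading 356 -> 219
    -- iteration 4/4 --
    RT 30: heading 219 -> 189
    LT 223: heading 189 -> 52
  ]
]
Final: pos=(10.819,-1.206), heading=52, 8 segment(s) drawn
Segments drawn: 8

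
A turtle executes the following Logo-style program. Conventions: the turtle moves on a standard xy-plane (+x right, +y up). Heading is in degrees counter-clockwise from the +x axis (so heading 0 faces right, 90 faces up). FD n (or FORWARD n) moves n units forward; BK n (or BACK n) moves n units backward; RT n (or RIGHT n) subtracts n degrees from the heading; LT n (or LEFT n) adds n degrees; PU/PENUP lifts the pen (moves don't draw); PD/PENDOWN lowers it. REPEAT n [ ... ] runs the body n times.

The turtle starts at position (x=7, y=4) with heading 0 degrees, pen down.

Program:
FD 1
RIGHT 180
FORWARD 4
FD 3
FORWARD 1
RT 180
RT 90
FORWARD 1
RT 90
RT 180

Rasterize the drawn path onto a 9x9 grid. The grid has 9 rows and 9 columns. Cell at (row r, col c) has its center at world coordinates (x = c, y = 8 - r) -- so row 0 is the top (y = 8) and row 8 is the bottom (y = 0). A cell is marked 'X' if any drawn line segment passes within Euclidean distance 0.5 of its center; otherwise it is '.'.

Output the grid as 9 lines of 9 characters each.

Segment 0: (7,4) -> (8,4)
Segment 1: (8,4) -> (4,4)
Segment 2: (4,4) -> (1,4)
Segment 3: (1,4) -> (0,4)
Segment 4: (0,4) -> (0,3)

Answer: .........
.........
.........
.........
XXXXXXXXX
X........
.........
.........
.........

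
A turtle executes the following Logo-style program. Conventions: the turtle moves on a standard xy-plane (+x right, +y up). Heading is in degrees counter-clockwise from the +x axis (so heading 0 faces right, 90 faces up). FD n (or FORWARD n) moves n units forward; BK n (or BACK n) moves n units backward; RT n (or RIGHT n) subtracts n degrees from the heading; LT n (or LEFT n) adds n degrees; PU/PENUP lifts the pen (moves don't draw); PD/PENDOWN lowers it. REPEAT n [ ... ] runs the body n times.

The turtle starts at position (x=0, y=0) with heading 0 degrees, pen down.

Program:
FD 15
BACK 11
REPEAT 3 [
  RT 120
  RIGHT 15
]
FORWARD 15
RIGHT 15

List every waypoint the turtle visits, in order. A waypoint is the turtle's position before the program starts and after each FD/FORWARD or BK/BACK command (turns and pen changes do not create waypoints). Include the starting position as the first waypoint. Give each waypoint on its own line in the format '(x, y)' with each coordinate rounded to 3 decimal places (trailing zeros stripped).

Executing turtle program step by step:
Start: pos=(0,0), heading=0, pen down
FD 15: (0,0) -> (15,0) [heading=0, draw]
BK 11: (15,0) -> (4,0) [heading=0, draw]
REPEAT 3 [
  -- iteration 1/3 --
  RT 120: heading 0 -> 240
  RT 15: heading 240 -> 225
  -- iteration 2/3 --
  RT 120: heading 225 -> 105
  RT 15: heading 105 -> 90
  -- iteration 3/3 --
  RT 120: heading 90 -> 330
  RT 15: heading 330 -> 315
]
FD 15: (4,0) -> (14.607,-10.607) [heading=315, draw]
RT 15: heading 315 -> 300
Final: pos=(14.607,-10.607), heading=300, 3 segment(s) drawn
Waypoints (4 total):
(0, 0)
(15, 0)
(4, 0)
(14.607, -10.607)

Answer: (0, 0)
(15, 0)
(4, 0)
(14.607, -10.607)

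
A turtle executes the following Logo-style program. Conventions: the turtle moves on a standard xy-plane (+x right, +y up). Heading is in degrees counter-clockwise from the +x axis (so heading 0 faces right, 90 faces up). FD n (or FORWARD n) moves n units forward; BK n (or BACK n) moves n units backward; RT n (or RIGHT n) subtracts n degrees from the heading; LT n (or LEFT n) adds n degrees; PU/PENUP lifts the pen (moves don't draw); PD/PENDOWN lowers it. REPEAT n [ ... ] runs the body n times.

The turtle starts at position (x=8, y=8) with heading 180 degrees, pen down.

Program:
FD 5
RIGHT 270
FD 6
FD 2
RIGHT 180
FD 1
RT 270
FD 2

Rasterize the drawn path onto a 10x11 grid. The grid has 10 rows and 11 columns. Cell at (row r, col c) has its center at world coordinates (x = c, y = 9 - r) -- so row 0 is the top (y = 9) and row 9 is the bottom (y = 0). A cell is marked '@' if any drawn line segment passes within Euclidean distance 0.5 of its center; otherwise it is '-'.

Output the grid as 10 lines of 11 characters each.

Answer: -----------
---@@@@@@--
---@-------
---@-------
---@-------
---@-------
---@-------
---@-------
-@@@-------
---@-------

Derivation:
Segment 0: (8,8) -> (3,8)
Segment 1: (3,8) -> (3,2)
Segment 2: (3,2) -> (3,0)
Segment 3: (3,0) -> (3,1)
Segment 4: (3,1) -> (1,1)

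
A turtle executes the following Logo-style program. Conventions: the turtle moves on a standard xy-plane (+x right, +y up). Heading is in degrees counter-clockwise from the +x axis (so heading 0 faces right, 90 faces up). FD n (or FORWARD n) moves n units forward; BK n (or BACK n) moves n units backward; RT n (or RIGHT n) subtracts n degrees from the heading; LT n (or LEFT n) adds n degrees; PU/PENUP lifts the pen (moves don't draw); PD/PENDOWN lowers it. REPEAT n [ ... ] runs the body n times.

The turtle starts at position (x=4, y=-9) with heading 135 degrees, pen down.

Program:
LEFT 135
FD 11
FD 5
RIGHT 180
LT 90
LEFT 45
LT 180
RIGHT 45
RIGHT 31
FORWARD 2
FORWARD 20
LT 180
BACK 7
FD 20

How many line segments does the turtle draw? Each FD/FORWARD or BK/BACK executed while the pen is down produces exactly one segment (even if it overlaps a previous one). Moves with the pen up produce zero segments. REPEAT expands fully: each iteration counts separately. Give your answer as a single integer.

Answer: 6

Derivation:
Executing turtle program step by step:
Start: pos=(4,-9), heading=135, pen down
LT 135: heading 135 -> 270
FD 11: (4,-9) -> (4,-20) [heading=270, draw]
FD 5: (4,-20) -> (4,-25) [heading=270, draw]
RT 180: heading 270 -> 90
LT 90: heading 90 -> 180
LT 45: heading 180 -> 225
LT 180: heading 225 -> 45
RT 45: heading 45 -> 0
RT 31: heading 0 -> 329
FD 2: (4,-25) -> (5.714,-26.03) [heading=329, draw]
FD 20: (5.714,-26.03) -> (22.858,-36.331) [heading=329, draw]
LT 180: heading 329 -> 149
BK 7: (22.858,-36.331) -> (28.858,-39.936) [heading=149, draw]
FD 20: (28.858,-39.936) -> (11.715,-29.635) [heading=149, draw]
Final: pos=(11.715,-29.635), heading=149, 6 segment(s) drawn
Segments drawn: 6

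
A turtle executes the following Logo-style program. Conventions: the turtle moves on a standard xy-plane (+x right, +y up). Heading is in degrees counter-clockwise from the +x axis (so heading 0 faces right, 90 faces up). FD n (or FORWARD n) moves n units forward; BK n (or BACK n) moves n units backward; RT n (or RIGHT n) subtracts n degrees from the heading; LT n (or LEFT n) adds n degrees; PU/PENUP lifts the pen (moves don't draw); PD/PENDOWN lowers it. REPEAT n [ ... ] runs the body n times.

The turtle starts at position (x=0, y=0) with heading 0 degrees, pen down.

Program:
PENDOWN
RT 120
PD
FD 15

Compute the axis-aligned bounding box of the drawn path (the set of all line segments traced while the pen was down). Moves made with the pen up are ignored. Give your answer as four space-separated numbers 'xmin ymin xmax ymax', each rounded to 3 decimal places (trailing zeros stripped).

Answer: -7.5 -12.99 0 0

Derivation:
Executing turtle program step by step:
Start: pos=(0,0), heading=0, pen down
PD: pen down
RT 120: heading 0 -> 240
PD: pen down
FD 15: (0,0) -> (-7.5,-12.99) [heading=240, draw]
Final: pos=(-7.5,-12.99), heading=240, 1 segment(s) drawn

Segment endpoints: x in {-7.5, 0}, y in {-12.99, 0}
xmin=-7.5, ymin=-12.99, xmax=0, ymax=0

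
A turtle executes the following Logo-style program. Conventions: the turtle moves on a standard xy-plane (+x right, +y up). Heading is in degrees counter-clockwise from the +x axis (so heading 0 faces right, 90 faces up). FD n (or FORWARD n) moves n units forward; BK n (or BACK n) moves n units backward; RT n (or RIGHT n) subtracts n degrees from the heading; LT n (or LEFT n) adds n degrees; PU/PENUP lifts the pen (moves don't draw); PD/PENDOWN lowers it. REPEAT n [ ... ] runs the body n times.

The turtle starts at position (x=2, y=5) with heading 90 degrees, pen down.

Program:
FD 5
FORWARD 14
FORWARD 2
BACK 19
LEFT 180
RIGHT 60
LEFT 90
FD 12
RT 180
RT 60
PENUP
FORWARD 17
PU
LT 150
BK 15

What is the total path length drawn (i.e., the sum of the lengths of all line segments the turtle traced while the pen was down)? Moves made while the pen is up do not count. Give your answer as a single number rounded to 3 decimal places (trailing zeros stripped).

Answer: 52

Derivation:
Executing turtle program step by step:
Start: pos=(2,5), heading=90, pen down
FD 5: (2,5) -> (2,10) [heading=90, draw]
FD 14: (2,10) -> (2,24) [heading=90, draw]
FD 2: (2,24) -> (2,26) [heading=90, draw]
BK 19: (2,26) -> (2,7) [heading=90, draw]
LT 180: heading 90 -> 270
RT 60: heading 270 -> 210
LT 90: heading 210 -> 300
FD 12: (2,7) -> (8,-3.392) [heading=300, draw]
RT 180: heading 300 -> 120
RT 60: heading 120 -> 60
PU: pen up
FD 17: (8,-3.392) -> (16.5,11.33) [heading=60, move]
PU: pen up
LT 150: heading 60 -> 210
BK 15: (16.5,11.33) -> (29.49,18.83) [heading=210, move]
Final: pos=(29.49,18.83), heading=210, 5 segment(s) drawn

Segment lengths:
  seg 1: (2,5) -> (2,10), length = 5
  seg 2: (2,10) -> (2,24), length = 14
  seg 3: (2,24) -> (2,26), length = 2
  seg 4: (2,26) -> (2,7), length = 19
  seg 5: (2,7) -> (8,-3.392), length = 12
Total = 52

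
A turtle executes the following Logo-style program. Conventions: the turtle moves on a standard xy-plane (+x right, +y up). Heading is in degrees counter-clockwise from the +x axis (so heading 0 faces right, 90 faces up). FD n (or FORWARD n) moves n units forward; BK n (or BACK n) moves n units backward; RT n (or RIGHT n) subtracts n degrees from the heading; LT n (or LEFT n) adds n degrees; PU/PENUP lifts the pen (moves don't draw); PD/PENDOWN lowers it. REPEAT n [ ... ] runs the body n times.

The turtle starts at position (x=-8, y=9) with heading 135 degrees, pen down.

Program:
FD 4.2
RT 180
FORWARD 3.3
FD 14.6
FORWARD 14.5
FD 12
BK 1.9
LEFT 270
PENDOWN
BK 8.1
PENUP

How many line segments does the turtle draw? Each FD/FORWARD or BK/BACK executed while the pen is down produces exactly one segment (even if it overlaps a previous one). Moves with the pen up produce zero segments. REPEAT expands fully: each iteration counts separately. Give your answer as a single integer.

Executing turtle program step by step:
Start: pos=(-8,9), heading=135, pen down
FD 4.2: (-8,9) -> (-10.97,11.97) [heading=135, draw]
RT 180: heading 135 -> 315
FD 3.3: (-10.97,11.97) -> (-8.636,9.636) [heading=315, draw]
FD 14.6: (-8.636,9.636) -> (1.687,-0.687) [heading=315, draw]
FD 14.5: (1.687,-0.687) -> (11.94,-10.94) [heading=315, draw]
FD 12: (11.94,-10.94) -> (20.426,-19.426) [heading=315, draw]
BK 1.9: (20.426,-19.426) -> (19.082,-18.082) [heading=315, draw]
LT 270: heading 315 -> 225
PD: pen down
BK 8.1: (19.082,-18.082) -> (24.81,-12.355) [heading=225, draw]
PU: pen up
Final: pos=(24.81,-12.355), heading=225, 7 segment(s) drawn
Segments drawn: 7

Answer: 7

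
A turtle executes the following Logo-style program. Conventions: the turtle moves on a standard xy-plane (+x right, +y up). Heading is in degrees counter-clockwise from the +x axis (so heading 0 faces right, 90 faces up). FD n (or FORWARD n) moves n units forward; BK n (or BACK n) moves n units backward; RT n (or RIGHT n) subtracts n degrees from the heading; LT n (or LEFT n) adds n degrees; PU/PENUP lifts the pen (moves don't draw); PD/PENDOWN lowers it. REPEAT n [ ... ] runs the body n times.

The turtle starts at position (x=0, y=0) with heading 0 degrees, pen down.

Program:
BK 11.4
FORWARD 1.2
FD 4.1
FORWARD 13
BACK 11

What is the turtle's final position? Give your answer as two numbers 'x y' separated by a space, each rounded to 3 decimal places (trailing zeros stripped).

Executing turtle program step by step:
Start: pos=(0,0), heading=0, pen down
BK 11.4: (0,0) -> (-11.4,0) [heading=0, draw]
FD 1.2: (-11.4,0) -> (-10.2,0) [heading=0, draw]
FD 4.1: (-10.2,0) -> (-6.1,0) [heading=0, draw]
FD 13: (-6.1,0) -> (6.9,0) [heading=0, draw]
BK 11: (6.9,0) -> (-4.1,0) [heading=0, draw]
Final: pos=(-4.1,0), heading=0, 5 segment(s) drawn

Answer: -4.1 0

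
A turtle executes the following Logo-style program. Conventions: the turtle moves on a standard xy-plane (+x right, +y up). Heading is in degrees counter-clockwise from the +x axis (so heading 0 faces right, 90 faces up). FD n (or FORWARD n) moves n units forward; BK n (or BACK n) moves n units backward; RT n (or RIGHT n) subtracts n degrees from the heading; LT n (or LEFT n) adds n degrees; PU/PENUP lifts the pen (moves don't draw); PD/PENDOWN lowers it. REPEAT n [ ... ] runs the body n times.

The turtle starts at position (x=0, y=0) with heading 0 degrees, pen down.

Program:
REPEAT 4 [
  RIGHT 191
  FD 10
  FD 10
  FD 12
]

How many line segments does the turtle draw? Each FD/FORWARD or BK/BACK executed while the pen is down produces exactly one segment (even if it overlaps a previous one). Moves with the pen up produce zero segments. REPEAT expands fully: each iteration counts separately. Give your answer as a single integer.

Answer: 12

Derivation:
Executing turtle program step by step:
Start: pos=(0,0), heading=0, pen down
REPEAT 4 [
  -- iteration 1/4 --
  RT 191: heading 0 -> 169
  FD 10: (0,0) -> (-9.816,1.908) [heading=169, draw]
  FD 10: (-9.816,1.908) -> (-19.633,3.816) [heading=169, draw]
  FD 12: (-19.633,3.816) -> (-31.412,6.106) [heading=169, draw]
  -- iteration 2/4 --
  RT 191: heading 169 -> 338
  FD 10: (-31.412,6.106) -> (-22.14,2.36) [heading=338, draw]
  FD 10: (-22.14,2.36) -> (-12.868,-1.386) [heading=338, draw]
  FD 12: (-12.868,-1.386) -> (-1.742,-5.882) [heading=338, draw]
  -- iteration 3/4 --
  RT 191: heading 338 -> 147
  FD 10: (-1.742,-5.882) -> (-10.129,-0.435) [heading=147, draw]
  FD 10: (-10.129,-0.435) -> (-18.516,5.011) [heading=147, draw]
  FD 12: (-18.516,5.011) -> (-28.58,11.547) [heading=147, draw]
  -- iteration 4/4 --
  RT 191: heading 147 -> 316
  FD 10: (-28.58,11.547) -> (-21.386,4.6) [heading=316, draw]
  FD 10: (-21.386,4.6) -> (-14.193,-2.346) [heading=316, draw]
  FD 12: (-14.193,-2.346) -> (-5.561,-10.682) [heading=316, draw]
]
Final: pos=(-5.561,-10.682), heading=316, 12 segment(s) drawn
Segments drawn: 12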